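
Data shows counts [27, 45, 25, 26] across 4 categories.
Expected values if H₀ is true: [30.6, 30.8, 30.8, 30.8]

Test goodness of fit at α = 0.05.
Chi-square goodness of fit test:
H₀: observed counts match expected distribution
H₁: observed counts differ from expected distribution
df = k - 1 = 3
χ² = Σ(O - E)²/E
   = (27 - 30.6)²/30.6 + (45 - 30.8)²/30.8 + (25 - 30.8)²/30.8 + (26 - 30.8)²/30.8
   = 0.424 + 6.547 + 1.092 + 0.748
   = 8.81
p-value = 0.0319

Since p-value < α = 0.05, we reject H₀.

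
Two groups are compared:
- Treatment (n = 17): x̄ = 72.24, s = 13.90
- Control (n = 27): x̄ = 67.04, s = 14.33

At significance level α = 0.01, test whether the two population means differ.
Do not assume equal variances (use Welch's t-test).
Welch's two-sample t-test:
H₀: μ₁ = μ₂
H₁: μ₁ ≠ μ₂
s₁²/n₁ = 13.90²/17 = 11.3653,  s₂²/n₂ = 14.33²/27 = 7.6055
SE = √(s₁²/n₁ + s₂²/n₂) = √(11.3653 + 7.6055) = 4.3555
df (Welch-Satterthwaite) = (s₁²/n₁ + s₂²/n₂)² / [(s₁²/n₁)²/(n₁-1) + (s₂²/n₂)²/(n₂-1)] ≈ 34.95
t = (x̄₁ - x̄₂) / SE = (72.24 - 67.04) / 4.3555 = 5.20 / 4.3555 = 1.194
p-value = 0.2406

Since p-value > α = 0.01, we fail to reject H₀.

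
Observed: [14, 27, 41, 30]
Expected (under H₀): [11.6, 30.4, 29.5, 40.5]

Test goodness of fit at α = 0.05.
Chi-square goodness of fit test:
H₀: observed counts match expected distribution
H₁: observed counts differ from expected distribution
df = k - 1 = 3
χ² = Σ(O - E)²/E
   = (14 - 11.6)²/11.6 + (27 - 30.4)²/30.4 + (41 - 29.5)²/29.5 + (30 - 40.5)²/40.5
   = 0.497 + 0.380 + 4.483 + 2.722
   = 8.08
p-value = 0.0443

Since p-value < α = 0.05, we reject H₀.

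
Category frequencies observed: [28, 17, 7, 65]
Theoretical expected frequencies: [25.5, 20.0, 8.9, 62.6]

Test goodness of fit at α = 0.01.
Chi-square goodness of fit test:
H₀: observed counts match expected distribution
H₁: observed counts differ from expected distribution
df = k - 1 = 3
χ² = Σ(O - E)²/E
   = (28 - 25.5)²/25.5 + (17 - 20.0)²/20.0 + (7 - 8.9)²/8.9 + (65 - 62.6)²/62.6
   = 0.245 + 0.450 + 0.406 + 0.092
   = 1.19
p-value = 0.7547

Since p-value > α = 0.01, we fail to reject H₀.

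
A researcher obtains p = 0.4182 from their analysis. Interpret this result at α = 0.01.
Since p = 0.4182 > α = 0.01, fail to reject H₀.
There is insufficient evidence to reject the null hypothesis; the result is not statistically significant at the 0.01 level.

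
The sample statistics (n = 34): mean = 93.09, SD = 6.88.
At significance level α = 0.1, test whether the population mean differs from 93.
One-sample t-test:
H₀: μ = 93
H₁: μ ≠ 93
df = n - 1 = 33
t = (x̄ - μ₀) / (s/√n) = (93.09 - 93) / (6.88/√34) = 0.076
p-value = 0.9397

Since p-value > α = 0.1, we fail to reject H₀.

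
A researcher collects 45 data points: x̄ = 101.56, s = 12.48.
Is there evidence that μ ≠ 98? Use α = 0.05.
One-sample t-test:
H₀: μ = 98
H₁: μ ≠ 98
df = n - 1 = 44
t = (x̄ - μ₀) / (s/√n) = (101.56 - 98) / (12.48/√45) = 1.914
p-value = 0.0622

Since p-value > α = 0.05, we fail to reject H₀.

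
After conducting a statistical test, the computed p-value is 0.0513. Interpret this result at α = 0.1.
Since p = 0.0513 < α = 0.1, reject H₀.
There is sufficient evidence to reject the null hypothesis; the result is statistically significant at the 0.1 level.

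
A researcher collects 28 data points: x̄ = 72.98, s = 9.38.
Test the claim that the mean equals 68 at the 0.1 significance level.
One-sample t-test:
H₀: μ = 68
H₁: μ ≠ 68
df = n - 1 = 27
t = (x̄ - μ₀) / (s/√n) = (72.98 - 68) / (9.38/√28) = 2.809
p-value = 0.0091

Since p-value < α = 0.1, we reject H₀.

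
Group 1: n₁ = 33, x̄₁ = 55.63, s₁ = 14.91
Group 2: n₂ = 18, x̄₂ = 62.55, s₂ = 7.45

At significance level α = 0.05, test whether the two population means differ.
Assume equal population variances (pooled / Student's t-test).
Student's two-sample t-test (equal variances):
H₀: μ₁ = μ₂
H₁: μ₁ ≠ μ₂
df = n₁ + n₂ - 2 = 49
Pooled variance s_p² = [(n₁-1)s₁² + (n₂-1)s₂²] / (n₁ + n₂ - 2) = [(32)(14.91²) + (17)(7.45²)] / 49 = 164.4368
SE = √(s_p²(1/n₁ + 1/n₂)) = √(164.4368 × (1/33 + 1/18)) = 3.7574
t = (x̄₁ - x̄₂) / SE = (55.63 - 62.55) / 3.7574 = -6.92 / 3.7574 = -1.842
p-value = 0.0716

Since p-value > α = 0.05, we fail to reject H₀.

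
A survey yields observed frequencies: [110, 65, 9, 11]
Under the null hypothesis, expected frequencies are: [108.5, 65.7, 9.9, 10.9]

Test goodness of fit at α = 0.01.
Chi-square goodness of fit test:
H₀: observed counts match expected distribution
H₁: observed counts differ from expected distribution
df = k - 1 = 3
χ² = Σ(O - E)²/E
   = (110 - 108.5)²/108.5 + (65 - 65.7)²/65.7 + (9 - 9.9)²/9.9 + (11 - 10.9)²/10.9
   = 0.021 + 0.007 + 0.082 + 0.001
   = 0.11
p-value = 0.9905

Since p-value > α = 0.01, we fail to reject H₀.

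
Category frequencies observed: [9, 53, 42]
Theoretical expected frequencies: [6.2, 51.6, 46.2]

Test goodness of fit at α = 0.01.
Chi-square goodness of fit test:
H₀: observed counts match expected distribution
H₁: observed counts differ from expected distribution
df = k - 1 = 2
χ² = Σ(O - E)²/E
   = (9 - 6.2)²/6.2 + (53 - 51.6)²/51.6 + (42 - 46.2)²/46.2
   = 1.265 + 0.038 + 0.382
   = 1.68
p-value = 0.4308

Since p-value > α = 0.01, we fail to reject H₀.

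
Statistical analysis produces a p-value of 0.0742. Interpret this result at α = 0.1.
Since p = 0.0742 < α = 0.1, reject H₀.
There is sufficient evidence to reject the null hypothesis; the result is statistically significant at the 0.1 level.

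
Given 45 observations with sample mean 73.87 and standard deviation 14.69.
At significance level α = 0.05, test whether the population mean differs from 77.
One-sample t-test:
H₀: μ = 77
H₁: μ ≠ 77
df = n - 1 = 44
t = (x̄ - μ₀) / (s/√n) = (73.87 - 77) / (14.69/√45) = -1.429
p-value = 0.1600

Since p-value > α = 0.05, we fail to reject H₀.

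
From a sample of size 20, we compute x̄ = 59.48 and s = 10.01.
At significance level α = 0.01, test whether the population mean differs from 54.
One-sample t-test:
H₀: μ = 54
H₁: μ ≠ 54
df = n - 1 = 19
t = (x̄ - μ₀) / (s/√n) = (59.48 - 54) / (10.01/√20) = 2.448
p-value = 0.0242

Since p-value > α = 0.01, we fail to reject H₀.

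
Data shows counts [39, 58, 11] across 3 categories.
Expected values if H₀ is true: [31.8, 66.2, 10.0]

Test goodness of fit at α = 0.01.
Chi-square goodness of fit test:
H₀: observed counts match expected distribution
H₁: observed counts differ from expected distribution
df = k - 1 = 2
χ² = Σ(O - E)²/E
   = (39 - 31.8)²/31.8 + (58 - 66.2)²/66.2 + (11 - 10.0)²/10.0
   = 1.630 + 1.016 + 0.100
   = 2.75
p-value = 0.2534

Since p-value > α = 0.01, we fail to reject H₀.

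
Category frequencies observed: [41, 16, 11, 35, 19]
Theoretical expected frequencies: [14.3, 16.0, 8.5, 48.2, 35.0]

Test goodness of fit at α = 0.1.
Chi-square goodness of fit test:
H₀: observed counts match expected distribution
H₁: observed counts differ from expected distribution
df = k - 1 = 4
χ² = Σ(O - E)²/E
   = (41 - 14.3)²/14.3 + (16 - 16.0)²/16.0 + (11 - 8.5)²/8.5 + (35 - 48.2)²/48.2 + (19 - 35.0)²/35.0
   = 49.852 + 0.000 + 0.735 + 3.615 + 7.314
   = 61.52
p-value < 0.0001

Since p-value < α = 0.1, we reject H₀.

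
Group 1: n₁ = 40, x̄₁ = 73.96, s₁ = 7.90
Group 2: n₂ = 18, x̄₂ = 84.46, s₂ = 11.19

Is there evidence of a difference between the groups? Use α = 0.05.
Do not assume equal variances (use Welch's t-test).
Welch's two-sample t-test:
H₀: μ₁ = μ₂
H₁: μ₁ ≠ μ₂
s₁²/n₁ = 7.90²/40 = 1.5603,  s₂²/n₂ = 11.19²/18 = 6.9564
SE = √(s₁²/n₁ + s₂²/n₂) = √(1.5603 + 6.9564) = 2.9183
df (Welch-Satterthwaite) = (s₁²/n₁ + s₂²/n₂)² / [(s₁²/n₁)²/(n₁-1) + (s₂²/n₂)²/(n₂-1)] ≈ 24.93
t = (x̄₁ - x̄₂) / SE = (73.96 - 84.46) / 2.9183 = -10.50 / 2.9183 = -3.598
p-value = 0.0014

Since p-value < α = 0.05, we reject H₀.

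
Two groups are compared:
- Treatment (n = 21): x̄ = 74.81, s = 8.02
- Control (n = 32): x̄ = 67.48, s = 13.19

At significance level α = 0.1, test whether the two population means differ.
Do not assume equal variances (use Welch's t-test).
Welch's two-sample t-test:
H₀: μ₁ = μ₂
H₁: μ₁ ≠ μ₂
s₁²/n₁ = 8.02²/21 = 3.0629,  s₂²/n₂ = 13.19²/32 = 5.4368
SE = √(s₁²/n₁ + s₂²/n₂) = √(3.0629 + 5.4368) = 2.9154
df (Welch-Satterthwaite) = (s₁²/n₁ + s₂²/n₂)² / [(s₁²/n₁)²/(n₁-1) + (s₂²/n₂)²/(n₂-1)] ≈ 50.78
t = (x̄₁ - x̄₂) / SE = (74.81 - 67.48) / 2.9154 = 7.33 / 2.9154 = 2.514
p-value = 0.0151

Since p-value < α = 0.1, we reject H₀.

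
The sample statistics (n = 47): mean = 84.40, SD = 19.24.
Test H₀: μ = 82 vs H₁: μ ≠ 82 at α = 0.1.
One-sample t-test:
H₀: μ = 82
H₁: μ ≠ 82
df = n - 1 = 46
t = (x̄ - μ₀) / (s/√n) = (84.40 - 82) / (19.24/√47) = 0.855
p-value = 0.3969

Since p-value > α = 0.1, we fail to reject H₀.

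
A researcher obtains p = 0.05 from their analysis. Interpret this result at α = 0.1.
Since p = 0.05 < α = 0.1, reject H₀.
There is sufficient evidence to reject the null hypothesis; the result is statistically significant at the 0.1 level.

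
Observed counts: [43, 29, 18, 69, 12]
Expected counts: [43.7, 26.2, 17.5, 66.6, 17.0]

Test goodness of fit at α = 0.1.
Chi-square goodness of fit test:
H₀: observed counts match expected distribution
H₁: observed counts differ from expected distribution
df = k - 1 = 4
χ² = Σ(O - E)²/E
   = (43 - 43.7)²/43.7 + (29 - 26.2)²/26.2 + (18 - 17.5)²/17.5 + (69 - 66.6)²/66.6 + (12 - 17.0)²/17.0
   = 0.011 + 0.299 + 0.014 + 0.086 + 1.471
   = 1.88
p-value = 0.7575

Since p-value > α = 0.1, we fail to reject H₀.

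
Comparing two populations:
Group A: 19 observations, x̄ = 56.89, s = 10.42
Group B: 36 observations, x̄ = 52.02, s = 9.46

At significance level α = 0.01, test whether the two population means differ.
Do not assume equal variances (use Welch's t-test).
Welch's two-sample t-test:
H₀: μ₁ = μ₂
H₁: μ₁ ≠ μ₂
s₁²/n₁ = 10.42²/19 = 5.7145,  s₂²/n₂ = 9.46²/36 = 2.4859
SE = √(s₁²/n₁ + s₂²/n₂) = √(5.7145 + 2.4859) = 2.8636
df (Welch-Satterthwaite) = (s₁²/n₁ + s₂²/n₂)² / [(s₁²/n₁)²/(n₁-1) + (s₂²/n₂)²/(n₂-1)] ≈ 33.78
t = (x̄₁ - x̄₂) / SE = (56.89 - 52.02) / 2.8636 = 4.87 / 2.8636 = 1.701
p-value = 0.0982

Since p-value > α = 0.01, we fail to reject H₀.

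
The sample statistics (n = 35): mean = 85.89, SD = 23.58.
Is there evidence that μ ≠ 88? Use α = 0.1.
One-sample t-test:
H₀: μ = 88
H₁: μ ≠ 88
df = n - 1 = 34
t = (x̄ - μ₀) / (s/√n) = (85.89 - 88) / (23.58/√35) = -0.529
p-value = 0.6000

Since p-value > α = 0.1, we fail to reject H₀.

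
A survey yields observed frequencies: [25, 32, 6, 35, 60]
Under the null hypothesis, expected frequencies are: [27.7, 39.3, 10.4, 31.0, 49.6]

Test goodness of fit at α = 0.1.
Chi-square goodness of fit test:
H₀: observed counts match expected distribution
H₁: observed counts differ from expected distribution
df = k - 1 = 4
χ² = Σ(O - E)²/E
   = (25 - 27.7)²/27.7 + (32 - 39.3)²/39.3 + (6 - 10.4)²/10.4 + (35 - 31.0)²/31.0 + (60 - 49.6)²/49.6
   = 0.263 + 1.356 + 1.862 + 0.516 + 2.181
   = 6.18
p-value = 0.1863

Since p-value > α = 0.1, we fail to reject H₀.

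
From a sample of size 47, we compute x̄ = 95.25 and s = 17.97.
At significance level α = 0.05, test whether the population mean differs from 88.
One-sample t-test:
H₀: μ = 88
H₁: μ ≠ 88
df = n - 1 = 46
t = (x̄ - μ₀) / (s/√n) = (95.25 - 88) / (17.97/√47) = 2.766
p-value = 0.0081

Since p-value < α = 0.05, we reject H₀.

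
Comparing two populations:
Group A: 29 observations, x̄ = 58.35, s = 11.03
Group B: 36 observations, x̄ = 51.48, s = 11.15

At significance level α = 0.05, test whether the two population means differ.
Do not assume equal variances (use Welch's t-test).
Welch's two-sample t-test:
H₀: μ₁ = μ₂
H₁: μ₁ ≠ μ₂
s₁²/n₁ = 11.03²/29 = 4.1952,  s₂²/n₂ = 11.15²/36 = 3.4534
SE = √(s₁²/n₁ + s₂²/n₂) = √(4.1952 + 3.4534) = 2.7656
df (Welch-Satterthwaite) = (s₁²/n₁ + s₂²/n₂)² / [(s₁²/n₁)²/(n₁-1) + (s₂²/n₂)²/(n₂-1)] ≈ 60.35
t = (x̄₁ - x̄₂) / SE = (58.35 - 51.48) / 2.7656 = 6.87 / 2.7656 = 2.484
p-value = 0.0158

Since p-value < α = 0.05, we reject H₀.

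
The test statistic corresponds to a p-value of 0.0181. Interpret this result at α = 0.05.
Since p = 0.0181 < α = 0.05, reject H₀.
There is sufficient evidence to reject the null hypothesis; the result is statistically significant at the 0.05 level.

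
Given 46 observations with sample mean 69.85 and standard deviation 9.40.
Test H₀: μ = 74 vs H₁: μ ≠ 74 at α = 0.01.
One-sample t-test:
H₀: μ = 74
H₁: μ ≠ 74
df = n - 1 = 45
t = (x̄ - μ₀) / (s/√n) = (69.85 - 74) / (9.40/√46) = -2.994
p-value = 0.0045

Since p-value < α = 0.01, we reject H₀.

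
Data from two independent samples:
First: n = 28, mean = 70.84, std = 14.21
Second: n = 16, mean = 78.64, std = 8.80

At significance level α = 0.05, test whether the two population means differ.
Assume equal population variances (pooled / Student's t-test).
Student's two-sample t-test (equal variances):
H₀: μ₁ = μ₂
H₁: μ₁ ≠ μ₂
df = n₁ + n₂ - 2 = 42
Pooled variance s_p² = [(n₁-1)s₁² + (n₂-1)s₂²] / (n₁ + n₂ - 2) = [(27)(14.21²) + (15)(8.80²)] / 42 = 157.4655
SE = √(s_p²(1/n₁ + 1/n₂)) = √(157.4655 × (1/28 + 1/16)) = 3.9326
t = (x̄₁ - x̄₂) / SE = (70.84 - 78.64) / 3.9326 = -7.80 / 3.9326 = -1.983
p-value = 0.0539

Since p-value > α = 0.05, we fail to reject H₀.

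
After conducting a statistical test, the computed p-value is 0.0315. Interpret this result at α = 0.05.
Since p = 0.0315 < α = 0.05, reject H₀.
There is sufficient evidence to reject the null hypothesis; the result is statistically significant at the 0.05 level.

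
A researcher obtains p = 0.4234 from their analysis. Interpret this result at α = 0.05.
Since p = 0.4234 > α = 0.05, fail to reject H₀.
There is insufficient evidence to reject the null hypothesis; the result is not statistically significant at the 0.05 level.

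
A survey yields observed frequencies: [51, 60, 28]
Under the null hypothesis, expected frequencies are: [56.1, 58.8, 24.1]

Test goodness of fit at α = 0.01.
Chi-square goodness of fit test:
H₀: observed counts match expected distribution
H₁: observed counts differ from expected distribution
df = k - 1 = 2
χ² = Σ(O - E)²/E
   = (51 - 56.1)²/56.1 + (60 - 58.8)²/58.8 + (28 - 24.1)²/24.1
   = 0.464 + 0.024 + 0.631
   = 1.12
p-value = 0.5714

Since p-value > α = 0.01, we fail to reject H₀.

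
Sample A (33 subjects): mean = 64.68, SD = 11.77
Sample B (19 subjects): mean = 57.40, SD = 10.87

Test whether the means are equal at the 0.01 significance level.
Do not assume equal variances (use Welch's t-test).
Welch's two-sample t-test:
H₀: μ₁ = μ₂
H₁: μ₁ ≠ μ₂
s₁²/n₁ = 11.77²/33 = 4.1980,  s₂²/n₂ = 10.87²/19 = 6.2188
SE = √(s₁²/n₁ + s₂²/n₂) = √(4.1980 + 6.2188) = 3.2275
df (Welch-Satterthwaite) = (s₁²/n₁ + s₂²/n₂)² / [(s₁²/n₁)²/(n₁-1) + (s₂²/n₂)²/(n₂-1)] ≈ 40.20
t = (x̄₁ - x̄₂) / SE = (64.68 - 57.40) / 3.2275 = 7.28 / 3.2275 = 2.256
p-value = 0.0296

Since p-value > α = 0.01, we fail to reject H₀.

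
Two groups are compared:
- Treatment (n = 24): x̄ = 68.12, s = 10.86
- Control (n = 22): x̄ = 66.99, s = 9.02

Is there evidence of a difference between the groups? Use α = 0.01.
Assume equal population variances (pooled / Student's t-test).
Student's two-sample t-test (equal variances):
H₀: μ₁ = μ₂
H₁: μ₁ ≠ μ₂
df = n₁ + n₂ - 2 = 44
Pooled variance s_p² = [(n₁-1)s₁² + (n₂-1)s₂²] / (n₁ + n₂ - 2) = [(23)(10.86²) + (21)(9.02²)] / 44 = 100.4813
SE = √(s_p²(1/n₁ + 1/n₂)) = √(100.4813 × (1/24 + 1/22)) = 2.9587
t = (x̄₁ - x̄₂) / SE = (68.12 - 66.99) / 2.9587 = 1.13 / 2.9587 = 0.382
p-value = 0.7044

Since p-value > α = 0.01, we fail to reject H₀.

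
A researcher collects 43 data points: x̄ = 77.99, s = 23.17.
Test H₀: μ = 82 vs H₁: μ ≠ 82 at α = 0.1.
One-sample t-test:
H₀: μ = 82
H₁: μ ≠ 82
df = n - 1 = 42
t = (x̄ - μ₀) / (s/√n) = (77.99 - 82) / (23.17/√43) = -1.135
p-value = 0.2629

Since p-value > α = 0.1, we fail to reject H₀.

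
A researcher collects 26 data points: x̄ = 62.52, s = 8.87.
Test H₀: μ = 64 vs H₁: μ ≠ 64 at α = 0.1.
One-sample t-test:
H₀: μ = 64
H₁: μ ≠ 64
df = n - 1 = 25
t = (x̄ - μ₀) / (s/√n) = (62.52 - 64) / (8.87/√26) = -0.851
p-value = 0.4030

Since p-value > α = 0.1, we fail to reject H₀.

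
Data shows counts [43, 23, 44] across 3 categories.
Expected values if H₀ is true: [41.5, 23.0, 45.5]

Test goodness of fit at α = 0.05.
Chi-square goodness of fit test:
H₀: observed counts match expected distribution
H₁: observed counts differ from expected distribution
df = k - 1 = 2
χ² = Σ(O - E)²/E
   = (43 - 41.5)²/41.5 + (23 - 23.0)²/23.0 + (44 - 45.5)²/45.5
   = 0.054 + 0.000 + 0.049
   = 0.10
p-value = 0.9495

Since p-value > α = 0.05, we fail to reject H₀.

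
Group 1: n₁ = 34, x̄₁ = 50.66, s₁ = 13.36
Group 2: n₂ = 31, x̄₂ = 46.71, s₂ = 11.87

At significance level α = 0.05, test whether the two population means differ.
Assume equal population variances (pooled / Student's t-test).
Student's two-sample t-test (equal variances):
H₀: μ₁ = μ₂
H₁: μ₁ ≠ μ₂
df = n₁ + n₂ - 2 = 63
Pooled variance s_p² = [(n₁-1)s₁² + (n₂-1)s₂²] / (n₁ + n₂ - 2) = [(33)(13.36²) + (30)(11.87²)] / 63 = 160.5883
SE = √(s_p²(1/n₁ + 1/n₂)) = √(160.5883 × (1/34 + 1/31)) = 3.1470
t = (x̄₁ - x̄₂) / SE = (50.66 - 46.71) / 3.1470 = 3.95 / 3.1470 = 1.255
p-value = 0.2141

Since p-value > α = 0.05, we fail to reject H₀.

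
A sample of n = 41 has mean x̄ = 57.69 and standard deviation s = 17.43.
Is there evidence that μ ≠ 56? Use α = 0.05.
One-sample t-test:
H₀: μ = 56
H₁: μ ≠ 56
df = n - 1 = 40
t = (x̄ - μ₀) / (s/√n) = (57.69 - 56) / (17.43/√41) = 0.621
p-value = 0.5382

Since p-value > α = 0.05, we fail to reject H₀.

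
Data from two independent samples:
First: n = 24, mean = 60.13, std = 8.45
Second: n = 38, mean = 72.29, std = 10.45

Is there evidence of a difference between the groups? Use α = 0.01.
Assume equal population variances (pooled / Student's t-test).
Student's two-sample t-test (equal variances):
H₀: μ₁ = μ₂
H₁: μ₁ ≠ μ₂
df = n₁ + n₂ - 2 = 60
Pooled variance s_p² = [(n₁-1)s₁² + (n₂-1)s₂²] / (n₁ + n₂ - 2) = [(23)(8.45²) + (37)(10.45²)] / 60 = 94.7125
SE = √(s_p²(1/n₁ + 1/n₂)) = √(94.7125 × (1/24 + 1/38)) = 2.5375
t = (x̄₁ - x̄₂) / SE = (60.13 - 72.29) / 2.5375 = -12.16 / 2.5375 = -4.792
p-value < 0.0001

Since p-value < α = 0.01, we reject H₀.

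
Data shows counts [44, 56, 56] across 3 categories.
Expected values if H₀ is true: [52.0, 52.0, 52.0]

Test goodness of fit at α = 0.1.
Chi-square goodness of fit test:
H₀: observed counts match expected distribution
H₁: observed counts differ from expected distribution
df = k - 1 = 2
χ² = Σ(O - E)²/E
   = (44 - 52.0)²/52.0 + (56 - 52.0)²/52.0 + (56 - 52.0)²/52.0
   = 1.231 + 0.308 + 0.308
   = 1.85
p-value = 0.3973

Since p-value > α = 0.1, we fail to reject H₀.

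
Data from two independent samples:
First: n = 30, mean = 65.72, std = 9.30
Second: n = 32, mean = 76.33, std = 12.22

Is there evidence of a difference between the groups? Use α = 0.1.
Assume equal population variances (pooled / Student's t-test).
Student's two-sample t-test (equal variances):
H₀: μ₁ = μ₂
H₁: μ₁ ≠ μ₂
df = n₁ + n₂ - 2 = 60
Pooled variance s_p² = [(n₁-1)s₁² + (n₂-1)s₂²] / (n₁ + n₂ - 2) = [(29)(9.30²) + (31)(12.22²)] / 60 = 118.9565
SE = √(s_p²(1/n₁ + 1/n₂)) = √(118.9565 × (1/30 + 1/32)) = 2.7718
t = (x̄₁ - x̄₂) / SE = (65.72 - 76.33) / 2.7718 = -10.61 / 2.7718 = -3.828
p-value = 0.0003

Since p-value < α = 0.1, we reject H₀.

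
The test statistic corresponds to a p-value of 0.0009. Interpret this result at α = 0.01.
Since p = 0.0009 < α = 0.01, reject H₀.
There is sufficient evidence to reject the null hypothesis; the result is statistically significant at the 0.01 level.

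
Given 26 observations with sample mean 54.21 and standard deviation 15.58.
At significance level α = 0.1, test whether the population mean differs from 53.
One-sample t-test:
H₀: μ = 53
H₁: μ ≠ 53
df = n - 1 = 25
t = (x̄ - μ₀) / (s/√n) = (54.21 - 53) / (15.58/√26) = 0.396
p-value = 0.6955

Since p-value > α = 0.1, we fail to reject H₀.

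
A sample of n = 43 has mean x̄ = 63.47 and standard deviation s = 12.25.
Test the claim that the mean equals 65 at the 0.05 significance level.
One-sample t-test:
H₀: μ = 65
H₁: μ ≠ 65
df = n - 1 = 42
t = (x̄ - μ₀) / (s/√n) = (63.47 - 65) / (12.25/√43) = -0.819
p-value = 0.4174

Since p-value > α = 0.05, we fail to reject H₀.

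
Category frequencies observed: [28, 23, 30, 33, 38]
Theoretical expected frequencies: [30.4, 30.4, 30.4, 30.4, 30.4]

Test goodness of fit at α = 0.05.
Chi-square goodness of fit test:
H₀: observed counts match expected distribution
H₁: observed counts differ from expected distribution
df = k - 1 = 4
χ² = Σ(O - E)²/E
   = (28 - 30.4)²/30.4 + (23 - 30.4)²/30.4 + (30 - 30.4)²/30.4 + (33 - 30.4)²/30.4 + (38 - 30.4)²/30.4
   = 0.189 + 1.801 + 0.005 + 0.222 + 1.900
   = 4.12
p-value = 0.3902

Since p-value > α = 0.05, we fail to reject H₀.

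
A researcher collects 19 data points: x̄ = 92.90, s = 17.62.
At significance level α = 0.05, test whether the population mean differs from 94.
One-sample t-test:
H₀: μ = 94
H₁: μ ≠ 94
df = n - 1 = 18
t = (x̄ - μ₀) / (s/√n) = (92.90 - 94) / (17.62/√19) = -0.272
p-value = 0.7886

Since p-value > α = 0.05, we fail to reject H₀.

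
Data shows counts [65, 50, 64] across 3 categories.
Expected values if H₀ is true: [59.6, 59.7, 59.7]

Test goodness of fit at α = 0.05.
Chi-square goodness of fit test:
H₀: observed counts match expected distribution
H₁: observed counts differ from expected distribution
df = k - 1 = 2
χ² = Σ(O - E)²/E
   = (65 - 59.6)²/59.6 + (50 - 59.7)²/59.7 + (64 - 59.7)²/59.7
   = 0.489 + 1.576 + 0.310
   = 2.38
p-value = 0.3050

Since p-value > α = 0.05, we fail to reject H₀.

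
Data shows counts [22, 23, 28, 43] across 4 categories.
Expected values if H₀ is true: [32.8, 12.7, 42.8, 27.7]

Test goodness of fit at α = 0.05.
Chi-square goodness of fit test:
H₀: observed counts match expected distribution
H₁: observed counts differ from expected distribution
df = k - 1 = 3
χ² = Σ(O - E)²/E
   = (22 - 32.8)²/32.8 + (23 - 12.7)²/12.7 + (28 - 42.8)²/42.8 + (43 - 27.7)²/27.7
   = 3.556 + 8.354 + 5.118 + 8.451
   = 25.48
p-value < 0.0001

Since p-value < α = 0.05, we reject H₀.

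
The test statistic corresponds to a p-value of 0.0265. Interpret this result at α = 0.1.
Since p = 0.0265 < α = 0.1, reject H₀.
There is sufficient evidence to reject the null hypothesis; the result is statistically significant at the 0.1 level.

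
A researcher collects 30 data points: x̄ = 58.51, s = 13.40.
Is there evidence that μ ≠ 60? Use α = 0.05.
One-sample t-test:
H₀: μ = 60
H₁: μ ≠ 60
df = n - 1 = 29
t = (x̄ - μ₀) / (s/√n) = (58.51 - 60) / (13.40/√30) = -0.609
p-value = 0.5472

Since p-value > α = 0.05, we fail to reject H₀.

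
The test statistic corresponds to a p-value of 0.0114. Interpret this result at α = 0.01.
Since p = 0.0114 > α = 0.01, fail to reject H₀.
There is insufficient evidence to reject the null hypothesis; the result is not statistically significant at the 0.01 level.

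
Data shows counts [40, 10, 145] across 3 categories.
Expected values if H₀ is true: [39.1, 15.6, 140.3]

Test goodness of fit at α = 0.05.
Chi-square goodness of fit test:
H₀: observed counts match expected distribution
H₁: observed counts differ from expected distribution
df = k - 1 = 2
χ² = Σ(O - E)²/E
   = (40 - 39.1)²/39.1 + (10 - 15.6)²/15.6 + (145 - 140.3)²/140.3
   = 0.021 + 2.010 + 0.157
   = 2.19
p-value = 0.3348

Since p-value > α = 0.05, we fail to reject H₀.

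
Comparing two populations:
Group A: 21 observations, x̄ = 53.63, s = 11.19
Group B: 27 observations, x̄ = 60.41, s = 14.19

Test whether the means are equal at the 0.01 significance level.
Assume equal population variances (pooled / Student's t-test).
Student's two-sample t-test (equal variances):
H₀: μ₁ = μ₂
H₁: μ₁ ≠ μ₂
df = n₁ + n₂ - 2 = 46
Pooled variance s_p² = [(n₁-1)s₁² + (n₂-1)s₂²] / (n₁ + n₂ - 2) = [(20)(11.19²) + (26)(14.19²)] / 46 = 168.2518
SE = √(s_p²(1/n₁ + 1/n₂)) = √(168.2518 × (1/21 + 1/27)) = 3.7741
t = (x̄₁ - x̄₂) / SE = (53.63 - 60.41) / 3.7741 = -6.78 / 3.7741 = -1.796
p-value = 0.0790

Since p-value > α = 0.01, we fail to reject H₀.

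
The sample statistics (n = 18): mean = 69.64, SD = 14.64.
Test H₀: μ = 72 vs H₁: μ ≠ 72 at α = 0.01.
One-sample t-test:
H₀: μ = 72
H₁: μ ≠ 72
df = n - 1 = 17
t = (x̄ - μ₀) / (s/√n) = (69.64 - 72) / (14.64/√18) = -0.684
p-value = 0.5032

Since p-value > α = 0.01, we fail to reject H₀.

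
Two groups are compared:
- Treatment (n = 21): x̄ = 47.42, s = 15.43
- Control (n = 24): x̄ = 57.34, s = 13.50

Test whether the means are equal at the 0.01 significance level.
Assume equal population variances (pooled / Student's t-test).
Student's two-sample t-test (equal variances):
H₀: μ₁ = μ₂
H₁: μ₁ ≠ μ₂
df = n₁ + n₂ - 2 = 43
Pooled variance s_p² = [(n₁-1)s₁² + (n₂-1)s₂²] / (n₁ + n₂ - 2) = [(20)(15.43²) + (23)(13.50²)] / 43 = 208.2197
SE = √(s_p²(1/n₁ + 1/n₂)) = √(208.2197 × (1/21 + 1/24)) = 4.3117
t = (x̄₁ - x̄₂) / SE = (47.42 - 57.34) / 4.3117 = -9.92 / 4.3117 = -2.301
p-value = 0.0263

Since p-value > α = 0.01, we fail to reject H₀.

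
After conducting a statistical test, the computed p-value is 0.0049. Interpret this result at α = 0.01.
Since p = 0.0049 < α = 0.01, reject H₀.
There is sufficient evidence to reject the null hypothesis; the result is statistically significant at the 0.01 level.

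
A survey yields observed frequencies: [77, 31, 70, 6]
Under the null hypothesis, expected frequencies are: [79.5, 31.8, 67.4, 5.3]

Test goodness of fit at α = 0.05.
Chi-square goodness of fit test:
H₀: observed counts match expected distribution
H₁: observed counts differ from expected distribution
df = k - 1 = 3
χ² = Σ(O - E)²/E
   = (77 - 79.5)²/79.5 + (31 - 31.8)²/31.8 + (70 - 67.4)²/67.4 + (6 - 5.3)²/5.3
   = 0.079 + 0.020 + 0.100 + 0.092
   = 0.29
p-value = 0.9616

Since p-value > α = 0.05, we fail to reject H₀.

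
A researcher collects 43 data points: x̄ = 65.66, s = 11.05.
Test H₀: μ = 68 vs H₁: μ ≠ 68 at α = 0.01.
One-sample t-test:
H₀: μ = 68
H₁: μ ≠ 68
df = n - 1 = 42
t = (x̄ - μ₀) / (s/√n) = (65.66 - 68) / (11.05/√43) = -1.389
p-value = 0.1723

Since p-value > α = 0.01, we fail to reject H₀.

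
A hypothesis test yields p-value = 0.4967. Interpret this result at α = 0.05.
Since p = 0.4967 > α = 0.05, fail to reject H₀.
There is insufficient evidence to reject the null hypothesis; the result is not statistically significant at the 0.05 level.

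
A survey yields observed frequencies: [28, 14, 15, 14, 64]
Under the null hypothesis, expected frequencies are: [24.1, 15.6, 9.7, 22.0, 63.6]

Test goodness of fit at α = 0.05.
Chi-square goodness of fit test:
H₀: observed counts match expected distribution
H₁: observed counts differ from expected distribution
df = k - 1 = 4
χ² = Σ(O - E)²/E
   = (28 - 24.1)²/24.1 + (14 - 15.6)²/15.6 + (15 - 9.7)²/9.7 + (14 - 22.0)²/22.0 + (64 - 63.6)²/63.6
   = 0.631 + 0.164 + 2.896 + 2.909 + 0.003
   = 6.60
p-value = 0.1584

Since p-value > α = 0.05, we fail to reject H₀.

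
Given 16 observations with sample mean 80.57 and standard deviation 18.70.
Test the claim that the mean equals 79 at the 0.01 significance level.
One-sample t-test:
H₀: μ = 79
H₁: μ ≠ 79
df = n - 1 = 15
t = (x̄ - μ₀) / (s/√n) = (80.57 - 79) / (18.70/√16) = 0.336
p-value = 0.7417

Since p-value > α = 0.01, we fail to reject H₀.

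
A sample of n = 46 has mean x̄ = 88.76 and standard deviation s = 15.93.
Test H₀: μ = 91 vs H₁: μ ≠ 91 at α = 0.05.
One-sample t-test:
H₀: μ = 91
H₁: μ ≠ 91
df = n - 1 = 45
t = (x̄ - μ₀) / (s/√n) = (88.76 - 91) / (15.93/√46) = -0.954
p-value = 0.3453

Since p-value > α = 0.05, we fail to reject H₀.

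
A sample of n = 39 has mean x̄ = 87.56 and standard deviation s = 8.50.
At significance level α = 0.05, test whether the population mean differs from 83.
One-sample t-test:
H₀: μ = 83
H₁: μ ≠ 83
df = n - 1 = 38
t = (x̄ - μ₀) / (s/√n) = (87.56 - 83) / (8.50/√39) = 3.350
p-value = 0.0018

Since p-value < α = 0.05, we reject H₀.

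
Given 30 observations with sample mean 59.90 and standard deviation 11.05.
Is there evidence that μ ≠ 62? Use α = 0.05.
One-sample t-test:
H₀: μ = 62
H₁: μ ≠ 62
df = n - 1 = 29
t = (x̄ - μ₀) / (s/√n) = (59.90 - 62) / (11.05/√30) = -1.041
p-value = 0.3065

Since p-value > α = 0.05, we fail to reject H₀.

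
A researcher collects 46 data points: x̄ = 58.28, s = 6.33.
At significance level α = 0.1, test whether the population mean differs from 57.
One-sample t-test:
H₀: μ = 57
H₁: μ ≠ 57
df = n - 1 = 45
t = (x̄ - μ₀) / (s/√n) = (58.28 - 57) / (6.33/√46) = 1.371
p-value = 0.1770

Since p-value > α = 0.1, we fail to reject H₀.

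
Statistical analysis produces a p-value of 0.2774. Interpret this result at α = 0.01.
Since p = 0.2774 > α = 0.01, fail to reject H₀.
There is insufficient evidence to reject the null hypothesis; the result is not statistically significant at the 0.01 level.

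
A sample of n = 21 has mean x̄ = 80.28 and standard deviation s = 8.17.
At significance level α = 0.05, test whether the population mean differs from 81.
One-sample t-test:
H₀: μ = 81
H₁: μ ≠ 81
df = n - 1 = 20
t = (x̄ - μ₀) / (s/√n) = (80.28 - 81) / (8.17/√21) = -0.404
p-value = 0.6906

Since p-value > α = 0.05, we fail to reject H₀.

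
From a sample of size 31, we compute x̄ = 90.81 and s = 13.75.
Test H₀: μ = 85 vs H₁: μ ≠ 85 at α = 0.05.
One-sample t-test:
H₀: μ = 85
H₁: μ ≠ 85
df = n - 1 = 30
t = (x̄ - μ₀) / (s/√n) = (90.81 - 85) / (13.75/√31) = 2.353
p-value = 0.0254

Since p-value < α = 0.05, we reject H₀.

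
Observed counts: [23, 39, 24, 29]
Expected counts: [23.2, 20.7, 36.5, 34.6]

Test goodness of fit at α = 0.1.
Chi-square goodness of fit test:
H₀: observed counts match expected distribution
H₁: observed counts differ from expected distribution
df = k - 1 = 3
χ² = Σ(O - E)²/E
   = (23 - 23.2)²/23.2 + (39 - 20.7)²/20.7 + (24 - 36.5)²/36.5 + (29 - 34.6)²/34.6
   = 0.002 + 16.178 + 4.281 + 0.906
   = 21.37
p-value = 0.0001

Since p-value < α = 0.1, we reject H₀.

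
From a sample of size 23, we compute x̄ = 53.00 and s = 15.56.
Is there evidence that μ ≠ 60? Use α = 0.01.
One-sample t-test:
H₀: μ = 60
H₁: μ ≠ 60
df = n - 1 = 22
t = (x̄ - μ₀) / (s/√n) = (53.00 - 60) / (15.56/√23) = -2.158
p-value = 0.0422

Since p-value > α = 0.01, we fail to reject H₀.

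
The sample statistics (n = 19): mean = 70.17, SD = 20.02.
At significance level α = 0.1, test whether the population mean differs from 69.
One-sample t-test:
H₀: μ = 69
H₁: μ ≠ 69
df = n - 1 = 18
t = (x̄ - μ₀) / (s/√n) = (70.17 - 69) / (20.02/√19) = 0.255
p-value = 0.8018

Since p-value > α = 0.1, we fail to reject H₀.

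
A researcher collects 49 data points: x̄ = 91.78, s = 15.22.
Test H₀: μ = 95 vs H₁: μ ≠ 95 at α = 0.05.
One-sample t-test:
H₀: μ = 95
H₁: μ ≠ 95
df = n - 1 = 48
t = (x̄ - μ₀) / (s/√n) = (91.78 - 95) / (15.22/√49) = -1.481
p-value = 0.1452

Since p-value > α = 0.05, we fail to reject H₀.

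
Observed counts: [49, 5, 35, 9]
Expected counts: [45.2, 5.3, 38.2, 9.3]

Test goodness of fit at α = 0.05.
Chi-square goodness of fit test:
H₀: observed counts match expected distribution
H₁: observed counts differ from expected distribution
df = k - 1 = 3
χ² = Σ(O - E)²/E
   = (49 - 45.2)²/45.2 + (5 - 5.3)²/5.3 + (35 - 38.2)²/38.2 + (9 - 9.3)²/9.3
   = 0.319 + 0.017 + 0.268 + 0.010
   = 0.61
p-value = 0.8932

Since p-value > α = 0.05, we fail to reject H₀.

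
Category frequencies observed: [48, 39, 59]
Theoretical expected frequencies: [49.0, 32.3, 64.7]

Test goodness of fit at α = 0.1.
Chi-square goodness of fit test:
H₀: observed counts match expected distribution
H₁: observed counts differ from expected distribution
df = k - 1 = 2
χ² = Σ(O - E)²/E
   = (48 - 49.0)²/49.0 + (39 - 32.3)²/32.3 + (59 - 64.7)²/64.7
   = 0.020 + 1.390 + 0.502
   = 1.91
p-value = 0.3844

Since p-value > α = 0.1, we fail to reject H₀.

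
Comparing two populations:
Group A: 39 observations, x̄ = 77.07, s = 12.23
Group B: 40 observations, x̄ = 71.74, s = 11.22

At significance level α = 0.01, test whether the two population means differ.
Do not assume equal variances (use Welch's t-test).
Welch's two-sample t-test:
H₀: μ₁ = μ₂
H₁: μ₁ ≠ μ₂
s₁²/n₁ = 12.23²/39 = 3.8352,  s₂²/n₂ = 11.22²/40 = 3.1472
SE = √(s₁²/n₁ + s₂²/n₂) = √(3.8352 + 3.1472) = 2.6424
df (Welch-Satterthwaite) = (s₁²/n₁ + s₂²/n₂)² / [(s₁²/n₁)²/(n₁-1) + (s₂²/n₂)²/(n₂-1)] ≈ 76.05
t = (x̄₁ - x̄₂) / SE = (77.07 - 71.74) / 2.6424 = 5.33 / 2.6424 = 2.017
p-value = 0.0472

Since p-value > α = 0.01, we fail to reject H₀.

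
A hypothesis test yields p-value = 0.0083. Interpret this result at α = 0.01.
Since p = 0.0083 < α = 0.01, reject H₀.
There is sufficient evidence to reject the null hypothesis; the result is statistically significant at the 0.01 level.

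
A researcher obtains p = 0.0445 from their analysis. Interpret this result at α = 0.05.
Since p = 0.0445 < α = 0.05, reject H₀.
There is sufficient evidence to reject the null hypothesis; the result is statistically significant at the 0.05 level.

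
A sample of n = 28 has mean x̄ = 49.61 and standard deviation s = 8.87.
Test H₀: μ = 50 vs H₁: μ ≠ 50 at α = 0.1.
One-sample t-test:
H₀: μ = 50
H₁: μ ≠ 50
df = n - 1 = 27
t = (x̄ - μ₀) / (s/√n) = (49.61 - 50) / (8.87/√28) = -0.233
p-value = 0.8178

Since p-value > α = 0.1, we fail to reject H₀.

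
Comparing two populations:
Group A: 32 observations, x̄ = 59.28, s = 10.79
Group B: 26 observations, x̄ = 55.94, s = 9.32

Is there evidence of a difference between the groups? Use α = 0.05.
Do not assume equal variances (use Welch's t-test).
Welch's two-sample t-test:
H₀: μ₁ = μ₂
H₁: μ₁ ≠ μ₂
s₁²/n₁ = 10.79²/32 = 3.6383,  s₂²/n₂ = 9.32²/26 = 3.3409
SE = √(s₁²/n₁ + s₂²/n₂) = √(3.6383 + 3.3409) = 2.6418
df (Welch-Satterthwaite) = (s₁²/n₁ + s₂²/n₂)² / [(s₁²/n₁)²/(n₁-1) + (s₂²/n₂)²/(n₂-1)] ≈ 55.77
t = (x̄₁ - x̄₂) / SE = (59.28 - 55.94) / 2.6418 = 3.34 / 2.6418 = 1.264
p-value = 0.2114

Since p-value > α = 0.05, we fail to reject H₀.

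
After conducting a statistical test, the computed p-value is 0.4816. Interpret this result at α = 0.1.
Since p = 0.4816 > α = 0.1, fail to reject H₀.
There is insufficient evidence to reject the null hypothesis; the result is not statistically significant at the 0.1 level.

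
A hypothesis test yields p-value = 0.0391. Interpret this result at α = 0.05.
Since p = 0.0391 < α = 0.05, reject H₀.
There is sufficient evidence to reject the null hypothesis; the result is statistically significant at the 0.05 level.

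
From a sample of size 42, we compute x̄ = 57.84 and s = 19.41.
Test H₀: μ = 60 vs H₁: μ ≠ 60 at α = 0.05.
One-sample t-test:
H₀: μ = 60
H₁: μ ≠ 60
df = n - 1 = 41
t = (x̄ - μ₀) / (s/√n) = (57.84 - 60) / (19.41/√42) = -0.721
p-value = 0.4749

Since p-value > α = 0.05, we fail to reject H₀.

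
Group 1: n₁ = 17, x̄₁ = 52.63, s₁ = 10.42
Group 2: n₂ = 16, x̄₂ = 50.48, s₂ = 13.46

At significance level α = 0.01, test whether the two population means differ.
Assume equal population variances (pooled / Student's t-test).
Student's two-sample t-test (equal variances):
H₀: μ₁ = μ₂
H₁: μ₁ ≠ μ₂
df = n₁ + n₂ - 2 = 31
Pooled variance s_p² = [(n₁-1)s₁² + (n₂-1)s₂²] / (n₁ + n₂ - 2) = [(16)(10.42²) + (15)(13.46²)] / 31 = 143.7031
SE = √(s_p²(1/n₁ + 1/n₂)) = √(143.7031 × (1/17 + 1/16)) = 4.1755
t = (x̄₁ - x̄₂) / SE = (52.63 - 50.48) / 4.1755 = 2.15 / 4.1755 = 0.515
p-value = 0.6103

Since p-value > α = 0.01, we fail to reject H₀.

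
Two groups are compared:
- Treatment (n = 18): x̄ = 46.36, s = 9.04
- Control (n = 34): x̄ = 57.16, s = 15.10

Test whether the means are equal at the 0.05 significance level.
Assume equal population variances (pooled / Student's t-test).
Student's two-sample t-test (equal variances):
H₀: μ₁ = μ₂
H₁: μ₁ ≠ μ₂
df = n₁ + n₂ - 2 = 50
Pooled variance s_p² = [(n₁-1)s₁² + (n₂-1)s₂²] / (n₁ + n₂ - 2) = [(17)(9.04²) + (33)(15.10²)] / 50 = 178.2719
SE = √(s_p²(1/n₁ + 1/n₂)) = √(178.2719 × (1/18 + 1/34)) = 3.8920
t = (x̄₁ - x̄₂) / SE = (46.36 - 57.16) / 3.8920 = -10.80 / 3.8920 = -2.775
p-value = 0.0077

Since p-value < α = 0.05, we reject H₀.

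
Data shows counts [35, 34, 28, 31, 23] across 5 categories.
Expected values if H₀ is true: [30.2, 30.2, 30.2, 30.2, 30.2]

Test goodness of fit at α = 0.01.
Chi-square goodness of fit test:
H₀: observed counts match expected distribution
H₁: observed counts differ from expected distribution
df = k - 1 = 4
χ² = Σ(O - E)²/E
   = (35 - 30.2)²/30.2 + (34 - 30.2)²/30.2 + (28 - 30.2)²/30.2 + (31 - 30.2)²/30.2 + (23 - 30.2)²/30.2
   = 0.763 + 0.478 + 0.160 + 0.021 + 1.717
   = 3.14
p-value = 0.5348

Since p-value > α = 0.01, we fail to reject H₀.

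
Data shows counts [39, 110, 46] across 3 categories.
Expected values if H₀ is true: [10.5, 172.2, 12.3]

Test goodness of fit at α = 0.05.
Chi-square goodness of fit test:
H₀: observed counts match expected distribution
H₁: observed counts differ from expected distribution
df = k - 1 = 2
χ² = Σ(O - E)²/E
   = (39 - 10.5)²/10.5 + (110 - 172.2)²/172.2 + (46 - 12.3)²/12.3
   = 77.357 + 22.467 + 92.333
   = 192.16
p-value < 0.0001

Since p-value < α = 0.05, we reject H₀.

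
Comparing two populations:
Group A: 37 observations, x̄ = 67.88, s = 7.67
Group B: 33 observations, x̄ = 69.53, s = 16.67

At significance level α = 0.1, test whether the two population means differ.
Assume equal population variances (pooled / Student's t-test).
Student's two-sample t-test (equal variances):
H₀: μ₁ = μ₂
H₁: μ₁ ≠ μ₂
df = n₁ + n₂ - 2 = 68
Pooled variance s_p² = [(n₁-1)s₁² + (n₂-1)s₂²] / (n₁ + n₂ - 2) = [(36)(7.67²) + (32)(16.67²)] / 68 = 161.9160
SE = √(s_p²(1/n₁ + 1/n₂)) = √(161.9160 × (1/37 + 1/33)) = 3.0467
t = (x̄₁ - x̄₂) / SE = (67.88 - 69.53) / 3.0467 = -1.65 / 3.0467 = -0.542
p-value = 0.5899

Since p-value > α = 0.1, we fail to reject H₀.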